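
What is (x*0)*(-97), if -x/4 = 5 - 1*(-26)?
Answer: 0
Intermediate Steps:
x = -124 (x = -4*(5 - 1*(-26)) = -4*(5 + 26) = -4*31 = -124)
(x*0)*(-97) = -124*0*(-97) = 0*(-97) = 0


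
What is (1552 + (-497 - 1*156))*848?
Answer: 762352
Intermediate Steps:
(1552 + (-497 - 1*156))*848 = (1552 + (-497 - 156))*848 = (1552 - 653)*848 = 899*848 = 762352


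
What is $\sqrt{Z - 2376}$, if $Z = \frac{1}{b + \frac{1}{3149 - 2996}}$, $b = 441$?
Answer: $\frac{3 i \sqrt{1201922391406}}{67474} \approx 48.744 i$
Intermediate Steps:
$Z = \frac{153}{67474}$ ($Z = \frac{1}{441 + \frac{1}{3149 - 2996}} = \frac{1}{441 + \frac{1}{153}} = \frac{1}{\frac{67474}{153}} = \frac{153}{67474} \approx 0.0022675$)
$\sqrt{Z - 2376} = \sqrt{\frac{153}{67474} - 2376} = \sqrt{- \frac{160318071}{67474}} = \frac{3 i \sqrt{1201922391406}}{67474}$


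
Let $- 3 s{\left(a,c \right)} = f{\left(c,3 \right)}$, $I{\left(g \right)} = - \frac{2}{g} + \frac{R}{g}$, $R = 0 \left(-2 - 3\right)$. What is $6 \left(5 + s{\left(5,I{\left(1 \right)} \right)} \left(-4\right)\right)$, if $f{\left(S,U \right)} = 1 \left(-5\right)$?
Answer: $-10$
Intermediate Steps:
$R = 0$ ($R = 0 \left(-5\right) = 0$)
$I{\left(g \right)} = - \frac{2}{g}$ ($I{\left(g \right)} = - \frac{2}{g} + \frac{0}{g} = - \frac{2}{g} + 0 = - \frac{2}{g}$)
$f{\left(S,U \right)} = -5$
$s{\left(a,c \right)} = \frac{5}{3}$ ($s{\left(a,c \right)} = \left(- \frac{1}{3}\right) \left(-5\right) = \frac{5}{3}$)
$6 \left(5 + s{\left(5,I{\left(1 \right)} \right)} \left(-4\right)\right) = 6 \left(5 + \frac{5}{3} \left(-4\right)\right) = 6 \left(5 - \frac{20}{3}\right) = 6 \left(- \frac{5}{3}\right) = -10$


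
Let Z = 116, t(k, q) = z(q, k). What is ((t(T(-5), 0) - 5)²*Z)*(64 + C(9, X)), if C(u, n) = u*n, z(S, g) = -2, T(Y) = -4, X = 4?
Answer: 568400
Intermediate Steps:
t(k, q) = -2
C(u, n) = n*u
((t(T(-5), 0) - 5)²*Z)*(64 + C(9, X)) = ((-2 - 5)²*116)*(64 + 4*9) = ((-7)²*116)*(64 + 36) = (49*116)*100 = 5684*100 = 568400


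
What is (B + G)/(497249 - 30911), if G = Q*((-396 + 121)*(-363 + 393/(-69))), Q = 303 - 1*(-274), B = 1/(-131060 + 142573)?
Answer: 15491478332023/123485836062 ≈ 125.45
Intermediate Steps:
B = 1/11513 ≈ 8.6858e-5
Q = 577 (Q = 303 + 274 = 577)
G = 1345564000/23 (G = 577*((-396 + 121)*(-363 + 393/(-69))) = 577*(-275*(-363 + 393*(-1/69))) = 577*(-275*(-363 - 131/23)) = 577*(-275*(-8480/23)) = 577*(2332000/23) = 1345564000/23 ≈ 5.8503e+7)
(B + G)/(497249 - 30911) = (1/11513 + 1345564000/23)/(497249 - 30911) = (15491478332023/264799)/466338 = (15491478332023/264799)*(1/466338) = 15491478332023/123485836062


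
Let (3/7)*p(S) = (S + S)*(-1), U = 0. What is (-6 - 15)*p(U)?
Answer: 0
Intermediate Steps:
p(S) = -14*S/3 (p(S) = 7*((S + S)*(-1))/3 = 7*((2*S)*(-1))/3 = 7*(-2*S)/3 = -14*S/3)
(-6 - 15)*p(U) = (-6 - 15)*(-14/3*0) = -21*0 = 0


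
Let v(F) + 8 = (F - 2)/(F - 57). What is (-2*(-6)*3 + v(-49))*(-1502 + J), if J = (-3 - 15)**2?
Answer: -1778191/53 ≈ -33551.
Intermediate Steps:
v(F) = -8 + (-2 + F)/(-57 + F) (v(F) = -8 + (F - 2)/(F - 57) = -8 + (-2 + F)/(-57 + F))
J = 324 (J = (-18)**2 = 324)
(-2*(-6)*3 + v(-49))*(-1502 + J) = (-2*(-6)*3 + (454 - 7*(-49))/(-57 - 49))*(-1502 + 324) = (12*3 + (454 + 343)/(-106))*(-1178) = (36 - 1/106*797)*(-1178) = (36 - 797/106)*(-1178) = (3019/106)*(-1178) = -1778191/53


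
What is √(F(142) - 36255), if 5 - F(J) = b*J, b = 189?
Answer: 4*I*√3943 ≈ 251.17*I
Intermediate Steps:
F(J) = 5 - 189*J
√(F(142) - 36255) = √((5 - 189*142) - 36255) = √((5 - 26838) - 36255) = √(-26833 - 36255) = √(-63088) = 4*I*√3943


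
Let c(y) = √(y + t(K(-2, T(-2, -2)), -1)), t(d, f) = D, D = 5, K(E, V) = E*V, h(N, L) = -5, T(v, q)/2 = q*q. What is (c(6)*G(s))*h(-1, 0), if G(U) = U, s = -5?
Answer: 25*√11 ≈ 82.916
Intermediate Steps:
T(v, q) = 2*q² (T(v, q) = 2*(q*q) = 2*q²)
t(d, f) = 5
c(y) = √(5 + y) (c(y) = √(y + 5) = √(5 + y))
(c(6)*G(s))*h(-1, 0) = (√(5 + 6)*(-5))*(-5) = (√11*(-5))*(-5) = -5*√11*(-5) = 25*√11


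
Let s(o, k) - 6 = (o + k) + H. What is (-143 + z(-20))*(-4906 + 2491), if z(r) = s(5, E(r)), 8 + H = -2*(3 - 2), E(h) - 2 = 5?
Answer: 326025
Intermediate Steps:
E(h) = 7 (E(h) = 2 + 5 = 7)
H = -10 (H = -8 - 2*(3 - 2) = -8 - 2*1 = -8 - 2 = -10)
s(o, k) = -4 + k + o (s(o, k) = 6 + ((o + k) - 10) = 6 + ((k + o) - 10) = 6 + (-10 + k + o) = -4 + k + o)
z(r) = 8 (z(r) = -4 + 7 + 5 = 8)
(-143 + z(-20))*(-4906 + 2491) = (-143 + 8)*(-4906 + 2491) = -135*(-2415) = 326025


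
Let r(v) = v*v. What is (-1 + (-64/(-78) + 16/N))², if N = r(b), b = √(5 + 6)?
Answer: 299209/184041 ≈ 1.6258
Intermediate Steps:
b = √11 ≈ 3.3166
r(v) = v²
N = 11 (N = (√11)² = 11)
(-1 + (-64/(-78) + 16/N))² = (-1 + (-64/(-78) + 16/11))² = (-1 + (-64*(-1/78) + 16*(1/11)))² = (-1 + (32/39 + 16/11))² = (-1 + 976/429)² = (547/429)² = 299209/184041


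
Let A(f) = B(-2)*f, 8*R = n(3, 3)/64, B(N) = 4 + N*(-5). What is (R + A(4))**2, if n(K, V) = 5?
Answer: 822370329/262144 ≈ 3137.1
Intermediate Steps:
B(N) = 4 - 5*N
R = 5/512 (R = (5/64)/8 = (5*(1/64))/8 = (1/8)*(5/64) = 5/512 ≈ 0.0097656)
A(f) = 14*f (A(f) = (4 - 5*(-2))*f = (4 + 10)*f = 14*f)
(R + A(4))**2 = (5/512 + 14*4)**2 = (5/512 + 56)**2 = (28677/512)**2 = 822370329/262144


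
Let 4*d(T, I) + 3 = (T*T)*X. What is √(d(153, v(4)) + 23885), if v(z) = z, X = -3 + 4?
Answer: √118946/2 ≈ 172.44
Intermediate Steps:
X = 1
d(T, I) = -¾ + T²/4 (d(T, I) = -¾ + ((T*T)*1)/4 = -¾ + (T²*1)/4 = -¾ + T²/4)
√(d(153, v(4)) + 23885) = √((-¾ + (¼)*153²) + 23885) = √((-¾ + (¼)*23409) + 23885) = √((-¾ + 23409/4) + 23885) = √(11703/2 + 23885) = √(59473/2) = √118946/2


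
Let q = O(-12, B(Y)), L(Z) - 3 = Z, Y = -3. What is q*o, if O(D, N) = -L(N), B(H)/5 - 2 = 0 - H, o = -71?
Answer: 1988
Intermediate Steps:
L(Z) = 3 + Z
B(H) = 10 - 5*H (B(H) = 10 + 5*(0 - H) = 10 + 5*(-H) = 10 - 5*H)
O(D, N) = -3 - N (O(D, N) = -(3 + N) = -3 - N)
q = -28 (q = -3 - (10 - 5*(-3)) = -3 - (10 + 15) = -3 - 1*25 = -3 - 25 = -28)
q*o = -28*(-71) = 1988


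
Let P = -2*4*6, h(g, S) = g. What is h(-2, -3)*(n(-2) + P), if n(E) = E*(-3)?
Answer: 84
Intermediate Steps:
n(E) = -3*E
P = -48 (P = -8*6 = -48)
h(-2, -3)*(n(-2) + P) = -2*(-3*(-2) - 48) = -2*(6 - 48) = -2*(-42) = 84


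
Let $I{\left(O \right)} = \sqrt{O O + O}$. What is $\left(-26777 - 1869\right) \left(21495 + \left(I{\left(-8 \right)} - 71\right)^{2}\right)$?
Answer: $-761754432 + 8135464 \sqrt{14} \approx -7.3131 \cdot 10^{8}$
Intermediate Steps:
$I{\left(O \right)} = \sqrt{O + O^{2}}$ ($I{\left(O \right)} = \sqrt{O^{2} + O} = \sqrt{O + O^{2}}$)
$\left(-26777 - 1869\right) \left(21495 + \left(I{\left(-8 \right)} - 71\right)^{2}\right) = \left(-26777 - 1869\right) \left(21495 + \left(\sqrt{- 8 \left(1 - 8\right)} - 71\right)^{2}\right) = - 28646 \left(21495 + \left(\sqrt{\left(-8\right) \left(-7\right)} - 71\right)^{2}\right) = - 28646 \left(21495 + \left(\sqrt{56} - 71\right)^{2}\right) = - 28646 \left(21495 + \left(2 \sqrt{14} - 71\right)^{2}\right) = - 28646 \left(21495 + \left(-71 + 2 \sqrt{14}\right)^{2}\right) = -615745770 - 28646 \left(-71 + 2 \sqrt{14}\right)^{2}$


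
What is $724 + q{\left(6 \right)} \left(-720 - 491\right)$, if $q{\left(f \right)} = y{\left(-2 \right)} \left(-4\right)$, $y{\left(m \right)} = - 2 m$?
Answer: $20100$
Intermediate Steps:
$q{\left(f \right)} = -16$ ($q{\left(f \right)} = \left(-2\right) \left(-2\right) \left(-4\right) = 4 \left(-4\right) = -16$)
$724 + q{\left(6 \right)} \left(-720 - 491\right) = 724 - 16 \left(-720 - 491\right) = 724 - -19376 = 724 + 19376 = 20100$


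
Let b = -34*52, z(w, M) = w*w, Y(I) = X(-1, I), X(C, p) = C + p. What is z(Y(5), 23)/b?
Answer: -2/221 ≈ -0.0090498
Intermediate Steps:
Y(I) = -1 + I
z(w, M) = w**2
b = -1768
z(Y(5), 23)/b = (-1 + 5)**2/(-1768) = 4**2*(-1/1768) = 16*(-1/1768) = -2/221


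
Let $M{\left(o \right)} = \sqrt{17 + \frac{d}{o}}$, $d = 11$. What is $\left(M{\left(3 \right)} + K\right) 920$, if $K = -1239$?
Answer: $-1139880 + \frac{920 \sqrt{186}}{3} \approx -1.1357 \cdot 10^{6}$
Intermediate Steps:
$M{\left(o \right)} = \sqrt{17 + \frac{11}{o}}$
$\left(M{\left(3 \right)} + K\right) 920 = \left(\sqrt{17 + \frac{11}{3}} - 1239\right) 920 = \left(\sqrt{\frac{62}{3}} - 1239\right) 920 = \left(\frac{\sqrt{186}}{3} - 1239\right) 920 = \left(-1239 + \frac{\sqrt{186}}{3}\right) 920 = -1139880 + \frac{920 \sqrt{186}}{3}$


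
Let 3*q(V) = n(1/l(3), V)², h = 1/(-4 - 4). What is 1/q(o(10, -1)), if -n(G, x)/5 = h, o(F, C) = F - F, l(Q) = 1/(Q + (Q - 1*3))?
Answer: 192/25 ≈ 7.6800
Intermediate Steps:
h = -⅛ (h = 1/(-8) = -⅛ ≈ -0.12500)
l(Q) = 1/(-3 + 2*Q) (l(Q) = 1/(Q + (Q - 3)) = 1/(Q + (-3 + Q)) = 1/(-3 + 2*Q))
o(F, C) = 0
n(G, x) = 5/8 (n(G, x) = -5*(-⅛) = 5/8)
q(V) = 25/192 (q(V) = (5/8)²/3 = (⅓)*(25/64) = 25/192)
1/q(o(10, -1)) = 1/(25/192) = 192/25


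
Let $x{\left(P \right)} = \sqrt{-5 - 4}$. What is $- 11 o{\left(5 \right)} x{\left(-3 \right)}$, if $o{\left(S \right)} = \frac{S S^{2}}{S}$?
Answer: $- 825 i \approx - 825.0 i$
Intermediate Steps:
$x{\left(P \right)} = 3 i$ ($x{\left(P \right)} = \sqrt{-9} = 3 i$)
$o{\left(S \right)} = S^{2}$ ($o{\left(S \right)} = \frac{S^{3}}{S} = S^{2}$)
$- 11 o{\left(5 \right)} x{\left(-3 \right)} = - 11 \cdot 5^{2} \cdot 3 i = \left(-11\right) 25 \cdot 3 i = - 275 \cdot 3 i = - 825 i$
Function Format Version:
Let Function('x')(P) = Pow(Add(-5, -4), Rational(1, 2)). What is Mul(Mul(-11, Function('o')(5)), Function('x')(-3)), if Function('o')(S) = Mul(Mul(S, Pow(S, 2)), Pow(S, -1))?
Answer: Mul(-825, I) ≈ Mul(-825.00, I)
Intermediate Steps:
Function('x')(P) = Mul(3, I) (Function('x')(P) = Pow(-9, Rational(1, 2)) = Mul(3, I))
Function('o')(S) = Pow(S, 2) (Function('o')(S) = Mul(Pow(S, 3), Pow(S, -1)) = Pow(S, 2))
Mul(Mul(-11, Function('o')(5)), Function('x')(-3)) = Mul(Mul(-11, Pow(5, 2)), Mul(3, I)) = Mul(Mul(-11, 25), Mul(3, I)) = Mul(-275, Mul(3, I)) = Mul(-825, I)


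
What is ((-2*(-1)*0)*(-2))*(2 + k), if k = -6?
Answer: 0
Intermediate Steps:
((-2*(-1)*0)*(-2))*(2 + k) = ((-2*(-1)*0)*(-2))*(2 - 6) = ((2*0)*(-2))*(-4) = (0*(-2))*(-4) = 0*(-4) = 0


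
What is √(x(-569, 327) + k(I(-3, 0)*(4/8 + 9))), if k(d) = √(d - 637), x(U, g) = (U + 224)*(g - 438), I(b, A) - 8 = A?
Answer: √(38295 + I*√561) ≈ 195.69 + 0.0605*I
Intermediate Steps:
I(b, A) = 8 + A
x(U, g) = (-438 + g)*(224 + U) (x(U, g) = (224 + U)*(-438 + g) = (-438 + g)*(224 + U))
k(d) = √(-637 + d)
√(x(-569, 327) + k(I(-3, 0)*(4/8 + 9))) = √((-98112 - 438*(-569) + 224*327 - 569*327) + √(-637 + (8 + 0)*(4/8 + 9))) = √((-98112 + 249222 + 73248 - 186063) + √(-637 + 8*(4*(⅛) + 9))) = √(38295 + √(-637 + 8*(½ + 9))) = √(38295 + √(-637 + 8*(19/2))) = √(38295 + √(-637 + 76)) = √(38295 + √(-561)) = √(38295 + I*√561)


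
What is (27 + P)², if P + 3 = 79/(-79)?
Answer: 529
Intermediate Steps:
P = -4 (P = -3 + 79/(-79) = -3 + 79*(-1/79) = -3 - 1 = -4)
(27 + P)² = (27 - 4)² = 23² = 529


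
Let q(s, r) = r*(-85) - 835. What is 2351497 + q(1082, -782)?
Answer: 2417132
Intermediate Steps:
q(s, r) = -835 - 85*r (q(s, r) = -85*r - 835 = -835 - 85*r)
2351497 + q(1082, -782) = 2351497 + (-835 - 85*(-782)) = 2351497 + (-835 + 66470) = 2351497 + 65635 = 2417132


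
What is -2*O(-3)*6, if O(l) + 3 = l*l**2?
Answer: 360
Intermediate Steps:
O(l) = -3 + l**3 (O(l) = -3 + l*l**2 = -3 + l**3)
-2*O(-3)*6 = -2*(-3 + (-3)**3)*6 = -2*(-3 - 27)*6 = -2*(-30)*6 = 60*6 = 360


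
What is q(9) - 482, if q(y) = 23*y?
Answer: -275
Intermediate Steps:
q(9) - 482 = 23*9 - 482 = 207 - 482 = -275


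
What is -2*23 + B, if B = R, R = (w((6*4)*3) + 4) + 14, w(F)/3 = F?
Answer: 188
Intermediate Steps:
w(F) = 3*F
R = 234 (R = (3*((6*4)*3) + 4) + 14 = (3*(24*3) + 4) + 14 = (3*72 + 4) + 14 = (216 + 4) + 14 = 220 + 14 = 234)
B = 234
-2*23 + B = -2*23 + 234 = -46 + 234 = 188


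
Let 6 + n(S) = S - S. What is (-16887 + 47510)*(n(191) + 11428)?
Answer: 349775906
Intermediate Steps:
n(S) = -6 (n(S) = -6 + (S - S) = -6 + 0 = -6)
(-16887 + 47510)*(n(191) + 11428) = (-16887 + 47510)*(-6 + 11428) = 30623*11422 = 349775906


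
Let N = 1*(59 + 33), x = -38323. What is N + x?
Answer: -38231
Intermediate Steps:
N = 92 (N = 1*92 = 92)
N + x = 92 - 38323 = -38231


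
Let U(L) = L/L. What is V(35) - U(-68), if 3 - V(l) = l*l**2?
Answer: -42873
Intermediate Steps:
V(l) = 3 - l**3 (V(l) = 3 - l*l**2 = 3 - l**3)
U(L) = 1
V(35) - U(-68) = (3 - 1*35**3) - 1*1 = (3 - 1*42875) - 1 = (3 - 42875) - 1 = -42872 - 1 = -42873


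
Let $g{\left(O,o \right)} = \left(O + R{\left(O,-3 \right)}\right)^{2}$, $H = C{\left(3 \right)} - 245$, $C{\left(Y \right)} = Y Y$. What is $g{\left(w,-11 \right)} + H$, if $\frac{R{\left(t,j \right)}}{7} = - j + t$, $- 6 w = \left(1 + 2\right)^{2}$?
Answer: $-155$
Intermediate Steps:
$w = - \frac{3}{2}$ ($w = - \frac{\left(1 + 2\right)^{2}}{6} = - \frac{3^{2}}{6} = \left(- \frac{1}{6}\right) 9 = - \frac{3}{2} \approx -1.5$)
$R{\left(t,j \right)} = - 7 j + 7 t$ ($R{\left(t,j \right)} = 7 \left(- j + t\right) = 7 \left(t - j\right) = - 7 j + 7 t$)
$C{\left(Y \right)} = Y^{2}$
$H = -236$ ($H = 3^{2} - 245 = 9 - 245 = -236$)
$g{\left(O,o \right)} = \left(21 + 8 O\right)^{2}$ ($g{\left(O,o \right)} = \left(O + \left(\left(-7\right) \left(-3\right) + 7 O\right)\right)^{2} = \left(O + \left(21 + 7 O\right)\right)^{2} = \left(21 + 8 O\right)^{2}$)
$g{\left(w,-11 \right)} + H = \left(21 + 8 \left(- \frac{3}{2}\right)\right)^{2} - 236 = \left(21 - 12\right)^{2} - 236 = 9^{2} - 236 = 81 - 236 = -155$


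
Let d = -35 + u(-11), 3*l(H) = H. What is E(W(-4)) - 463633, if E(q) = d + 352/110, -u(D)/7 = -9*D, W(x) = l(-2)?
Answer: -2321789/5 ≈ -4.6436e+5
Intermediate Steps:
l(H) = H/3
W(x) = -2/3 (W(x) = (1/3)*(-2) = -2/3)
u(D) = 63*D (u(D) = -(-63)*D = 63*D)
d = -728 (d = -35 + 63*(-11) = -35 - 693 = -728)
E(q) = -3624/5 (E(q) = -728 + 352/110 = -728 + 352*(1/110) = -728 + 16/5 = -3624/5)
E(W(-4)) - 463633 = -3624/5 - 463633 = -2321789/5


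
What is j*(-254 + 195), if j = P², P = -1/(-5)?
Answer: -59/25 ≈ -2.3600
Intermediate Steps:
P = ⅕ (P = -1*(-⅕) = ⅕ ≈ 0.20000)
j = 1/25 (j = (⅕)² = 1/25 ≈ 0.040000)
j*(-254 + 195) = (-254 + 195)/25 = (1/25)*(-59) = -59/25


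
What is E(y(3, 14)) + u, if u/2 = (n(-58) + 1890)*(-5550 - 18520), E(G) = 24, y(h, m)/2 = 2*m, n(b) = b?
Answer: -88192456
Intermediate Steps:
y(h, m) = 4*m (y(h, m) = 2*(2*m) = 4*m)
u = -88192480 (u = 2*((-58 + 1890)*(-5550 - 18520)) = 2*(1832*(-24070)) = 2*(-44096240) = -88192480)
E(y(3, 14)) + u = 24 - 88192480 = -88192456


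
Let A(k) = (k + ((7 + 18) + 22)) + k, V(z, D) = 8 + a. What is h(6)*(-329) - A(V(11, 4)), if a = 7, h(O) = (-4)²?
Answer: -5341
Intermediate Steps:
h(O) = 16
V(z, D) = 15 (V(z, D) = 8 + 7 = 15)
A(k) = 47 + 2*k (A(k) = (k + (25 + 22)) + k = (k + 47) + k = (47 + k) + k = 47 + 2*k)
h(6)*(-329) - A(V(11, 4)) = 16*(-329) - (47 + 2*15) = -5264 - (47 + 30) = -5264 - 1*77 = -5264 - 77 = -5341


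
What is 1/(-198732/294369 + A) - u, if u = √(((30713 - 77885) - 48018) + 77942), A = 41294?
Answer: 98123/4051824918 - 28*I*√22 ≈ 2.4217e-5 - 131.33*I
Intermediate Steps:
u = 28*I*√22 (u = √((-47172 - 48018) + 77942) = √(-95190 + 77942) = √(-17248) = 28*I*√22 ≈ 131.33*I)
1/(-198732/294369 + A) - u = 1/(-198732/294369 + 41294) - 28*I*√22 = 1/(-198732*1/294369 + 41294) - 28*I*√22 = 1/(-66244/98123 + 41294) - 28*I*√22 = 1/(4051824918/98123) - 28*I*√22 = 98123/4051824918 - 28*I*√22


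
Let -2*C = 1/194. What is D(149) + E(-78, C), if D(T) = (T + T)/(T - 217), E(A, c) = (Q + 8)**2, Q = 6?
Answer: 6515/34 ≈ 191.62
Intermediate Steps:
C = -1/388 (C = -1/2/194 = -1/2*1/194 = -1/388 ≈ -0.0025773)
E(A, c) = 196 (E(A, c) = (6 + 8)**2 = 14**2 = 196)
D(T) = 2*T/(-217 + T) (D(T) = (2*T)/(-217 + T) = 2*T/(-217 + T))
D(149) + E(-78, C) = 2*149/(-217 + 149) + 196 = 2*149/(-68) + 196 = 2*149*(-1/68) + 196 = -149/34 + 196 = 6515/34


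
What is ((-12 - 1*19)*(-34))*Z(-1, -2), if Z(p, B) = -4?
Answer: -4216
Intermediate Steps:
((-12 - 1*19)*(-34))*Z(-1, -2) = ((-12 - 1*19)*(-34))*(-4) = ((-12 - 19)*(-34))*(-4) = -31*(-34)*(-4) = 1054*(-4) = -4216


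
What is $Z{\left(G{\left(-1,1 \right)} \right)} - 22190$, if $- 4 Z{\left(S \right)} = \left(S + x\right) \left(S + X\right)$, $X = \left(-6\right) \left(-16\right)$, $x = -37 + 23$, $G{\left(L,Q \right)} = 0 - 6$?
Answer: $-21740$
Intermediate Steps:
$G{\left(L,Q \right)} = -6$ ($G{\left(L,Q \right)} = 0 - 6 = -6$)
$x = -14$
$X = 96$
$Z{\left(S \right)} = - \frac{\left(-14 + S\right) \left(96 + S\right)}{4}$ ($Z{\left(S \right)} = - \frac{\left(S - 14\right) \left(S + 96\right)}{4} = - \frac{\left(-14 + S\right) \left(96 + S\right)}{4}$)
$Z{\left(G{\left(-1,1 \right)} \right)} - 22190 = \left(336 - -123 - \frac{\left(-6\right)^{2}}{4}\right) - 22190 = \left(336 + 123 - 9\right) - 22190 = 450 - 22190 = -21740$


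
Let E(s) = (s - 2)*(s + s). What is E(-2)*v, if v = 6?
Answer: 96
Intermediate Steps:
E(s) = 2*s*(-2 + s) (E(s) = (-2 + s)*(2*s) = 2*s*(-2 + s))
E(-2)*v = (2*(-2)*(-2 - 2))*6 = (2*(-2)*(-4))*6 = 16*6 = 96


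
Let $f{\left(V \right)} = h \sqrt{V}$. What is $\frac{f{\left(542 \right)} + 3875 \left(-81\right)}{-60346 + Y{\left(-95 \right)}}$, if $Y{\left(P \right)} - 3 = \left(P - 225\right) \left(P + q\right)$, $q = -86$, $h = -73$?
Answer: $\frac{313875}{2423} + \frac{73 \sqrt{542}}{2423} \approx 130.24$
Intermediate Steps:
$f{\left(V \right)} = - 73 \sqrt{V}$
$Y{\left(P \right)} = 3 + \left(-225 + P\right) \left(-86 + P\right)$ ($Y{\left(P \right)} = 3 + \left(P - 225\right) \left(P - 86\right) = 3 + \left(-225 + P\right) \left(-86 + P\right)$)
$\frac{f{\left(542 \right)} + 3875 \left(-81\right)}{-60346 + Y{\left(-95 \right)}} = \frac{- 73 \sqrt{542} + 3875 \left(-81\right)}{-60346 + \left(19353 + \left(-95\right)^{2} - -29545\right)} = \frac{- 73 \sqrt{542} - 313875}{-60346 + \left(19353 + 9025 + 29545\right)} = \frac{-313875 - 73 \sqrt{542}}{-60346 + 57923} = \frac{-313875 - 73 \sqrt{542}}{-2423} = \left(-313875 - 73 \sqrt{542}\right) \left(- \frac{1}{2423}\right) = \frac{313875}{2423} + \frac{73 \sqrt{542}}{2423}$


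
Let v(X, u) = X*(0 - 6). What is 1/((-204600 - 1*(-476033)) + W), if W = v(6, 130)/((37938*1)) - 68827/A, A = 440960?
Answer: 2788190080/756806360145759 ≈ 3.6842e-6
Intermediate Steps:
v(X, u) = -6*X (v(X, u) = X*(-6) = -6*X)
W = -437838881/2788190080 (W = (-6*6)/((37938*1)) - 68827/440960 = -36/37938 - 68827*1/440960 = -36*1/37938 - 68827/440960 = -6/6323 - 68827/440960 = -437838881/2788190080 ≈ -0.15703)
1/((-204600 - 1*(-476033)) + W) = 1/((-204600 - 1*(-476033)) - 437838881/2788190080) = 1/((-204600 + 476033) - 437838881/2788190080) = 1/(271433 - 437838881/2788190080) = 1/(756806360145759/2788190080) = 2788190080/756806360145759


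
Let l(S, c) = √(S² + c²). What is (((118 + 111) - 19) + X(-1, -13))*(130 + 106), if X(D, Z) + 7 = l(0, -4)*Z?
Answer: 35636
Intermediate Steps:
X(D, Z) = -7 + 4*Z (X(D, Z) = -7 + √(0² + (-4)²)*Z = -7 + √(0 + 16)*Z = -7 + √16*Z = -7 + 4*Z)
(((118 + 111) - 19) + X(-1, -13))*(130 + 106) = (((118 + 111) - 19) + (-7 + 4*(-13)))*(130 + 106) = ((229 - 19) + (-7 - 52))*236 = (210 - 59)*236 = 151*236 = 35636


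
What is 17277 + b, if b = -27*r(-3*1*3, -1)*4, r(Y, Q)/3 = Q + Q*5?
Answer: 19221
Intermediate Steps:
r(Y, Q) = 18*Q (r(Y, Q) = 3*(Q + Q*5) = 3*(Q + 5*Q) = 3*(6*Q) = 18*Q)
b = 1944 (b = -486*(-1)*4 = -27*(-18)*4 = 486*4 = 1944)
17277 + b = 17277 + 1944 = 19221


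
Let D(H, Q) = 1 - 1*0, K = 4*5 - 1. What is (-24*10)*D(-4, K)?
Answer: -240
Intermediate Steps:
K = 19 (K = 20 - 1 = 19)
D(H, Q) = 1 (D(H, Q) = 1 + 0 = 1)
(-24*10)*D(-4, K) = -24*10*1 = -240*1 = -240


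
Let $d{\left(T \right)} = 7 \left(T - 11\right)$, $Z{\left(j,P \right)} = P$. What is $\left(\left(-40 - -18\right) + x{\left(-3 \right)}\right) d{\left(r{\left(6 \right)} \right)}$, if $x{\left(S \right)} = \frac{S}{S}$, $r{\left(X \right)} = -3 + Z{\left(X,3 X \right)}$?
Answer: $-588$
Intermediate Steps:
$r{\left(X \right)} = -3 + 3 X$
$d{\left(T \right)} = -77 + 7 T$ ($d{\left(T \right)} = 7 \left(-11 + T\right) = -77 + 7 T$)
$x{\left(S \right)} = 1$
$\left(\left(-40 - -18\right) + x{\left(-3 \right)}\right) d{\left(r{\left(6 \right)} \right)} = \left(\left(-40 - -18\right) + 1\right) \left(-77 + 7 \left(-3 + 3 \cdot 6\right)\right) = \left(\left(-40 + 18\right) + 1\right) \left(-77 + 7 \left(-3 + 18\right)\right) = \left(-22 + 1\right) \left(-77 + 7 \cdot 15\right) = - 21 \left(-77 + 105\right) = \left(-21\right) 28 = -588$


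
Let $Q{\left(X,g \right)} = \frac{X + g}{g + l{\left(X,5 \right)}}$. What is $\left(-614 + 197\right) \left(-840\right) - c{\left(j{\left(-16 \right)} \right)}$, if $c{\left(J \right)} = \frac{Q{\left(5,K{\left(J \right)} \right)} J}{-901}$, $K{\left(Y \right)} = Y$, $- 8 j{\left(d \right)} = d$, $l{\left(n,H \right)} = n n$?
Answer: $\frac{8521261574}{24327} \approx 3.5028 \cdot 10^{5}$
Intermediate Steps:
$l{\left(n,H \right)} = n^{2}$
$j{\left(d \right)} = - \frac{d}{8}$
$Q{\left(X,g \right)} = \frac{X + g}{g + X^{2}}$
$c{\left(J \right)} = - \frac{J \left(5 + J\right)}{901 \left(25 + J\right)}$ ($c{\left(J \right)} = \frac{\frac{5 + J}{J + 5^{2}} J}{-901} = \frac{5 + J}{J + 25} J \left(- \frac{1}{901}\right) = \frac{5 + J}{25 + J} J \left(- \frac{1}{901}\right) = \frac{J \left(5 + J\right)}{25 + J} \left(- \frac{1}{901}\right) = - \frac{J \left(5 + J\right)}{901 \left(25 + J\right)}$)
$\left(-614 + 197\right) \left(-840\right) - c{\left(j{\left(-16 \right)} \right)} = \left(-614 + 197\right) \left(-840\right) - - \frac{\left(- \frac{1}{8}\right) \left(-16\right) \left(5 - -2\right)}{22525 + 901 \left(\left(- \frac{1}{8}\right) \left(-16\right)\right)} = \left(-417\right) \left(-840\right) - \left(-1\right) 2 \frac{1}{22525 + 901 \cdot 2} \left(5 + 2\right) = 350280 - \left(-1\right) 2 \frac{1}{22525 + 1802} \cdot 7 = 350280 - \left(-1\right) 2 \cdot \frac{1}{24327} \cdot 7 = 350280 - - \frac{14}{24327} = 350280 + \frac{14}{24327} = \frac{8521261574}{24327}$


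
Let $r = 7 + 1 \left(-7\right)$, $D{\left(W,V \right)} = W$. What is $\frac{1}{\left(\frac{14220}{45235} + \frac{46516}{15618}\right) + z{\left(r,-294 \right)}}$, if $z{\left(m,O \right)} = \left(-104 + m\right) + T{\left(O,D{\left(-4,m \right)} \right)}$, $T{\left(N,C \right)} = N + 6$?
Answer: $- \frac{70648023}{27461401094} \approx -0.0025726$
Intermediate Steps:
$T{\left(N,C \right)} = 6 + N$
$r = 0$ ($r = 7 - 7 = 0$)
$z{\left(m,O \right)} = -98 + O + m$ ($z{\left(m,O \right)} = \left(-104 + m\right) + \left(6 + O\right) = -98 + O + m$)
$\frac{1}{\left(\frac{14220}{45235} + \frac{46516}{15618}\right) + z{\left(r,-294 \right)}} = \frac{1}{\left(\frac{14220}{45235} + \frac{46516}{15618}\right) - 392} = \frac{1}{\left(14220 \cdot \frac{1}{45235} + 46516 \cdot \frac{1}{15618}\right) - 392} = \frac{1}{\left(\frac{2844}{9047} + \frac{23258}{7809}\right) - 392} = \frac{1}{\frac{232623922}{70648023} - 392} = \frac{1}{- \frac{27461401094}{70648023}} = - \frac{70648023}{27461401094}$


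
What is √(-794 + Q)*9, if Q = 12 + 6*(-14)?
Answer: 9*I*√866 ≈ 264.85*I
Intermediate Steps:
Q = -72 (Q = 12 - 84 = -72)
√(-794 + Q)*9 = √(-794 - 72)*9 = √(-866)*9 = (I*√866)*9 = 9*I*√866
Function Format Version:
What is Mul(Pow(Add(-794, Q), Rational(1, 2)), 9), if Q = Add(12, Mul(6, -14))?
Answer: Mul(9, I, Pow(866, Rational(1, 2))) ≈ Mul(264.85, I)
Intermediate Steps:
Q = -72 (Q = Add(12, -84) = -72)
Mul(Pow(Add(-794, Q), Rational(1, 2)), 9) = Mul(Pow(Add(-794, -72), Rational(1, 2)), 9) = Mul(Pow(-866, Rational(1, 2)), 9) = Mul(Mul(I, Pow(866, Rational(1, 2))), 9) = Mul(9, I, Pow(866, Rational(1, 2)))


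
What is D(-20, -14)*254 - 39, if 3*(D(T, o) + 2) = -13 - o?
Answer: -1387/3 ≈ -462.33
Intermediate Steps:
D(T, o) = -19/3 - o/3 (D(T, o) = -2 + (-13 - o)/3 = -2 + (-13/3 - o/3) = -19/3 - o/3)
D(-20, -14)*254 - 39 = (-19/3 - ⅓*(-14))*254 - 39 = (-19/3 + 14/3)*254 - 39 = -5/3*254 - 39 = -1270/3 - 39 = -1387/3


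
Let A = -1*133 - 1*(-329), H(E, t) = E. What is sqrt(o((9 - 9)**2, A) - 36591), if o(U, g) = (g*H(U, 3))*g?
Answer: I*sqrt(36591) ≈ 191.29*I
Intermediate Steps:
A = 196 (A = -133 + 329 = 196)
o(U, g) = U*g**2 (o(U, g) = (g*U)*g = (U*g)*g = U*g**2)
sqrt(o((9 - 9)**2, A) - 36591) = sqrt((9 - 9)**2*196**2 - 36591) = sqrt(0**2*38416 - 36591) = sqrt(0*38416 - 36591) = sqrt(0 - 36591) = sqrt(-36591) = I*sqrt(36591)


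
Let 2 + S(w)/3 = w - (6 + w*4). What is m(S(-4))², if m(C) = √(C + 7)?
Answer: 19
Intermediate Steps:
S(w) = -24 - 9*w (S(w) = -6 + 3*(w - (6 + w*4)) = -6 + 3*(w - (6 + 4*w)) = -6 + 3*(w + (-6 - 4*w)) = -6 + 3*(-6 - 3*w) = -6 + (-18 - 9*w) = -24 - 9*w)
m(C) = √(7 + C)
m(S(-4))² = (√(7 + (-24 - 9*(-4))))² = (√(7 + (-24 + 36)))² = (√(7 + 12))² = (√19)² = 19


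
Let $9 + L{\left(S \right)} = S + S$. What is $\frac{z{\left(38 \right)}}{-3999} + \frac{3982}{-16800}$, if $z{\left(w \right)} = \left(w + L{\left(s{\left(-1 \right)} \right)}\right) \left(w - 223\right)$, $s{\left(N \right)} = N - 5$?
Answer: $\frac{6151997}{11197200} \approx 0.54942$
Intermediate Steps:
$s{\left(N \right)} = -5 + N$
$L{\left(S \right)} = -9 + 2 S$ ($L{\left(S \right)} = -9 + \left(S + S\right) = -9 + 2 S$)
$z{\left(w \right)} = \left(-223 + w\right) \left(-21 + w\right)$ ($z{\left(w \right)} = \left(w + \left(-9 + 2 \left(-5 - 1\right)\right)\right) \left(w - 223\right) = \left(w + \left(-9 + 2 \left(-6\right)\right)\right) \left(-223 + w\right) = \left(w - 21\right) \left(-223 + w\right) = \left(-21 + w\right) \left(-223 + w\right) = \left(-223 + w\right) \left(-21 + w\right)$)
$\frac{z{\left(38 \right)}}{-3999} + \frac{3982}{-16800} = \frac{4683 + 38^{2} - 9272}{-3999} + \frac{3982}{-16800} = \left(4683 + 1444 - 9272\right) \left(- \frac{1}{3999}\right) + 3982 \left(- \frac{1}{16800}\right) = \left(-3145\right) \left(- \frac{1}{3999}\right) - \frac{1991}{8400} = \frac{3145}{3999} - \frac{1991}{8400} = \frac{6151997}{11197200}$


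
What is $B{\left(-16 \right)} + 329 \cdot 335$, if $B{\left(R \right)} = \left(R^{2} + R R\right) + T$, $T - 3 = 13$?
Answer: $110743$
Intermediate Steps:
$T = 16$ ($T = 3 + 13 = 16$)
$B{\left(R \right)} = 16 + 2 R^{2}$ ($B{\left(R \right)} = \left(R^{2} + R R\right) + 16 = \left(R^{2} + R^{2}\right) + 16 = 2 R^{2} + 16 = 16 + 2 R^{2}$)
$B{\left(-16 \right)} + 329 \cdot 335 = \left(16 + 2 \left(-16\right)^{2}\right) + 329 \cdot 335 = \left(16 + 2 \cdot 256\right) + 110215 = \left(16 + 512\right) + 110215 = 528 + 110215 = 110743$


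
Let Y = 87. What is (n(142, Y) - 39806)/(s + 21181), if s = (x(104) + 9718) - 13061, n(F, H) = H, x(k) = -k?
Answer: -39719/17734 ≈ -2.2397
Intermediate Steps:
s = -3447 (s = (-1*104 + 9718) - 13061 = (-104 + 9718) - 13061 = 9614 - 13061 = -3447)
(n(142, Y) - 39806)/(s + 21181) = (87 - 39806)/(-3447 + 21181) = -39719/17734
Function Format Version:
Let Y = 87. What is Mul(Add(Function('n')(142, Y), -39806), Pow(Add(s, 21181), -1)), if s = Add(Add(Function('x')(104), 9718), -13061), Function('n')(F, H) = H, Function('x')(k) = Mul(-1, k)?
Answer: Rational(-39719, 17734) ≈ -2.2397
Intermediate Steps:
s = -3447 (s = Add(Add(Mul(-1, 104), 9718), -13061) = Add(Add(-104, 9718), -13061) = Add(9614, -13061) = -3447)
Mul(Add(Function('n')(142, Y), -39806), Pow(Add(s, 21181), -1)) = Mul(Add(87, -39806), Pow(Add(-3447, 21181), -1)) = Mul(-39719, Pow(17734, -1)) = Mul(-39719, Rational(1, 17734)) = Rational(-39719, 17734)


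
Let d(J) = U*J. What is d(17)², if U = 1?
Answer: 289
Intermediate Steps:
d(J) = J (d(J) = 1*J = J)
d(17)² = 17² = 289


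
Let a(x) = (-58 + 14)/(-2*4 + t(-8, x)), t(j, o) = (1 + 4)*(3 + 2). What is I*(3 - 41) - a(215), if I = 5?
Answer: -3186/17 ≈ -187.41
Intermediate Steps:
t(j, o) = 25 (t(j, o) = 5*5 = 25)
a(x) = -44/17 (a(x) = (-58 + 14)/(-2*4 + 25) = -44/(-8 + 25) = -44/17)
I*(3 - 41) - a(215) = 5*(3 - 41) - 1*(-44/17) = 5*(-38) + 44/17 = -190 + 44/17 = -3186/17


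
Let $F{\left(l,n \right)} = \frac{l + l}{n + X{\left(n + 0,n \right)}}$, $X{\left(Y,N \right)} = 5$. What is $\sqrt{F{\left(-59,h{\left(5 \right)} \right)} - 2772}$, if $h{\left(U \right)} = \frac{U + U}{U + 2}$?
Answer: $\frac{i \sqrt{627830}}{15} \approx 52.824 i$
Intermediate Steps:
$h{\left(U \right)} = \frac{2 U}{2 + U}$
$F{\left(l,n \right)} = \frac{2 l}{5 + n}$ ($F{\left(l,n \right)} = \frac{l + l}{n + 5} = \frac{2 l}{5 + n}$)
$\sqrt{F{\left(-59,h{\left(5 \right)} \right)} - 2772} = \sqrt{2 \left(-59\right) \frac{1}{5 + 2 \cdot 5 \frac{1}{2 + 5}} - 2772} = \sqrt{2 \left(-59\right) \frac{1}{5 + 2 \cdot 5 \cdot \frac{1}{7}} - 2772} = \sqrt{2 \left(-59\right) \frac{1}{5 + \frac{10}{7}} - 2772} = \sqrt{2 \left(-59\right) \frac{1}{\frac{45}{7}} - 2772} = \sqrt{2 \left(-59\right) \frac{7}{45} - 2772} = \sqrt{- \frac{826}{45} - 2772} = \sqrt{- \frac{125566}{45}} = \frac{i \sqrt{627830}}{15}$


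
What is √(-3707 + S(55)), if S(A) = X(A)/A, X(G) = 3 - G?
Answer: I*√11216535/55 ≈ 60.893*I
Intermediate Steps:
S(A) = (3 - A)/A
√(-3707 + S(55)) = √(-3707 + (3 - 1*55)/55) = √(-3707 + (3 - 55)/55) = √(-3707 + (1/55)*(-52)) = √(-3707 - 52/55) = √(-203937/55) = I*√11216535/55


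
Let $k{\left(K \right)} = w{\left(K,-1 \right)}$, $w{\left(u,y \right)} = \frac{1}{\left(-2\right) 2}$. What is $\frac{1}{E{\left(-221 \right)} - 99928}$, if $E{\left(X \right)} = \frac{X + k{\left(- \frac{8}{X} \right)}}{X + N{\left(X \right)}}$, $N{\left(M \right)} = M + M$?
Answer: $- \frac{884}{88336057} \approx -1.0007 \cdot 10^{-5}$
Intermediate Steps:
$w{\left(u,y \right)} = - \frac{1}{4}$ ($w{\left(u,y \right)} = \frac{1}{-4} = - \frac{1}{4}$)
$k{\left(K \right)} = - \frac{1}{4}$
$N{\left(M \right)} = 2 M$
$E{\left(X \right)} = \frac{- \frac{1}{4} + X}{3 X}$ ($E{\left(X \right)} = \frac{X - \frac{1}{4}}{X + 2 X} = \frac{- \frac{1}{4} + X}{3 X}$)
$\frac{1}{E{\left(-221 \right)} - 99928} = \frac{1}{\frac{-1 + 4 \left(-221\right)}{12 \left(-221\right)} - 99928} = \frac{1}{\frac{1}{12} \left(- \frac{1}{221}\right) \left(-1 - 884\right) - 99928} = \frac{1}{\frac{1}{12} \left(- \frac{1}{221}\right) \left(-885\right) - 99928} = \frac{1}{\frac{295}{884} - 99928} = \frac{1}{- \frac{88336057}{884}} = - \frac{884}{88336057}$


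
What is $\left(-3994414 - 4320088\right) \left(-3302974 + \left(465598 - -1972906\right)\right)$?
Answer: $7187637543940$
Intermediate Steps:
$\left(-3994414 - 4320088\right) \left(-3302974 + \left(465598 - -1972906\right)\right) = - 8314502 \left(-3302974 + \left(465598 + 1972906\right)\right) = - 8314502 \left(-3302974 + 2438504\right) = \left(-8314502\right) \left(-864470\right) = 7187637543940$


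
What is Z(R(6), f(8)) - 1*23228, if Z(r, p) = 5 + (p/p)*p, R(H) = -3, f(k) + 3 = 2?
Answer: -23224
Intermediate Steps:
f(k) = -1 (f(k) = -3 + 2 = -1)
Z(r, p) = 5 + p (Z(r, p) = 5 + 1*p = 5 + p)
Z(R(6), f(8)) - 1*23228 = (5 - 1) - 1*23228 = 4 - 23228 = -23224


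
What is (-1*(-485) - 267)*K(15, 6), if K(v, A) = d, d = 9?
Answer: 1962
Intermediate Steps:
K(v, A) = 9
(-1*(-485) - 267)*K(15, 6) = (-1*(-485) - 267)*9 = (485 - 267)*9 = 218*9 = 1962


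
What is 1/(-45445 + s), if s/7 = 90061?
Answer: 1/584982 ≈ 1.7095e-6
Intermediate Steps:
s = 630427 (s = 7*90061 = 630427)
1/(-45445 + s) = 1/(-45445 + 630427) = 1/584982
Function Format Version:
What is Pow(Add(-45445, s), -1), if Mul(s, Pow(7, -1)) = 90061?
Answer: Rational(1, 584982) ≈ 1.7095e-6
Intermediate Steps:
s = 630427 (s = Mul(7, 90061) = 630427)
Pow(Add(-45445, s), -1) = Pow(Add(-45445, 630427), -1) = Pow(584982, -1) = Rational(1, 584982)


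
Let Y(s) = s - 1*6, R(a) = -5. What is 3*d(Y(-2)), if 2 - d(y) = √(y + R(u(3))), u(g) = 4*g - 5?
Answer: 6 - 3*I*√13 ≈ 6.0 - 10.817*I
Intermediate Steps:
u(g) = -5 + 4*g
Y(s) = -6 + s (Y(s) = s - 6 = -6 + s)
d(y) = 2 - √(-5 + y) (d(y) = 2 - √(y - 5) = 2 - √(-5 + y))
3*d(Y(-2)) = 3*(2 - √(-5 + (-6 - 2))) = 3*(2 - √(-5 - 8)) = 3*(2 - √(-13)) = 3*(2 - I*√13) = 6 - 3*I*√13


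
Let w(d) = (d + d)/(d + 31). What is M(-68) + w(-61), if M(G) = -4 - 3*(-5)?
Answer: 226/15 ≈ 15.067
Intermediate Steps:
w(d) = 2*d/(31 + d) (w(d) = (2*d)/(31 + d) = 2*d/(31 + d))
M(G) = 11 (M(G) = -4 + 15 = 11)
M(-68) + w(-61) = 11 + 2*(-61)/(31 - 61) = 11 + 2*(-61)/(-30) = 11 + 2*(-61)*(-1/30) = 11 + 61/15 = 226/15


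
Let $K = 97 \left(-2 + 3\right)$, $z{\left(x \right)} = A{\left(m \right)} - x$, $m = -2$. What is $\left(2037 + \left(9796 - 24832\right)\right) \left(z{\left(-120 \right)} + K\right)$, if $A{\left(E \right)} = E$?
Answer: $-2794785$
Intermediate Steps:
$z{\left(x \right)} = -2 - x$
$K = 97$ ($K = 97 \cdot 1 = 97$)
$\left(2037 + \left(9796 - 24832\right)\right) \left(z{\left(-120 \right)} + K\right) = \left(2037 + \left(9796 - 24832\right)\right) \left(\left(-2 - -120\right) + 97\right) = \left(2037 + \left(9796 - 24832\right)\right) \left(\left(-2 + 120\right) + 97\right) = \left(2037 - 15036\right) \left(118 + 97\right) = \left(-12999\right) 215 = -2794785$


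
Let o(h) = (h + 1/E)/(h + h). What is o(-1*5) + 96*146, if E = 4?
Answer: 560659/40 ≈ 14016.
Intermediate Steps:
o(h) = (¼ + h)/(2*h) (o(h) = (h + 1/4)/(h + h) = (h + ¼)/((2*h)) = (¼ + h)*(1/(2*h)) = (¼ + h)/(2*h))
o(-1*5) + 96*146 = (1 + 4*(-1*5))/(8*((-1*5))) + 96*146 = (⅛)*(1 + 4*(-5))/(-5) + 14016 = (⅛)*(-⅕)*(1 - 20) + 14016 = (⅛)*(-⅕)*(-19) + 14016 = 19/40 + 14016 = 560659/40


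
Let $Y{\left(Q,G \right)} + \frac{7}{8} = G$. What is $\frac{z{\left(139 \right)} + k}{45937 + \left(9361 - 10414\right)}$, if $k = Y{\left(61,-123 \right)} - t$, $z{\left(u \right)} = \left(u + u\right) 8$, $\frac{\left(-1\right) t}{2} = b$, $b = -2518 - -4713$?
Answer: $\frac{51921}{359072} \approx 0.1446$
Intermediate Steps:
$Y{\left(Q,G \right)} = - \frac{7}{8} + G$
$b = 2195$ ($b = -2518 + 4713 = 2195$)
$t = -4390$ ($t = \left(-2\right) 2195 = -4390$)
$z{\left(u \right)} = 16 u$ ($z{\left(u \right)} = 2 u 8 = 16 u$)
$k = \frac{34129}{8}$ ($k = \left(- \frac{7}{8} - 123\right) - -4390 = - \frac{991}{8} + 4390 = \frac{34129}{8} \approx 4266.1$)
$\frac{z{\left(139 \right)} + k}{45937 + \left(9361 - 10414\right)} = \frac{16 \cdot 139 + \frac{34129}{8}}{45937 + \left(9361 - 10414\right)} = \frac{2224 + \frac{34129}{8}}{45937 - 1053} = \frac{51921}{8 \cdot 44884} = \frac{51921}{8} \cdot \frac{1}{44884} = \frac{51921}{359072}$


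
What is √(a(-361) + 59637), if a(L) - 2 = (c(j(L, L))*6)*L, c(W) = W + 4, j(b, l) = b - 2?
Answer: 17*√2897 ≈ 915.00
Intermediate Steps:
j(b, l) = -2 + b
c(W) = 4 + W
a(L) = 2 + L*(12 + 6*L) (a(L) = 2 + ((4 + (-2 + L))*6)*L = 2 + ((2 + L)*6)*L = 2 + (12 + 6*L)*L = 2 + L*(12 + 6*L))
√(a(-361) + 59637) = √((2 + 6*(-361)*(2 - 361)) + 59637) = √((2 + 6*(-361)*(-359)) + 59637) = √((2 + 777594) + 59637) = √(777596 + 59637) = √837233 = 17*√2897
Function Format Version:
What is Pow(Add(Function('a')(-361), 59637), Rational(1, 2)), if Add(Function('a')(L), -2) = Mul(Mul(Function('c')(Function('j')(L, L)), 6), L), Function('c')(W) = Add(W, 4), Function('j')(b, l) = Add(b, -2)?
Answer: Mul(17, Pow(2897, Rational(1, 2))) ≈ 915.00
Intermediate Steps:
Function('j')(b, l) = Add(-2, b)
Function('c')(W) = Add(4, W)
Function('a')(L) = Add(2, Mul(L, Add(12, Mul(6, L)))) (Function('a')(L) = Add(2, Mul(Mul(Add(4, Add(-2, L)), 6), L)) = Add(2, Mul(Mul(Add(2, L), 6), L)) = Add(2, Mul(Add(12, Mul(6, L)), L)) = Add(2, Mul(L, Add(12, Mul(6, L)))))
Pow(Add(Function('a')(-361), 59637), Rational(1, 2)) = Pow(Add(Add(2, Mul(6, -361, Add(2, -361))), 59637), Rational(1, 2)) = Pow(Add(Add(2, Mul(6, -361, -359)), 59637), Rational(1, 2)) = Pow(Add(Add(2, 777594), 59637), Rational(1, 2)) = Pow(Add(777596, 59637), Rational(1, 2)) = Pow(837233, Rational(1, 2)) = Mul(17, Pow(2897, Rational(1, 2)))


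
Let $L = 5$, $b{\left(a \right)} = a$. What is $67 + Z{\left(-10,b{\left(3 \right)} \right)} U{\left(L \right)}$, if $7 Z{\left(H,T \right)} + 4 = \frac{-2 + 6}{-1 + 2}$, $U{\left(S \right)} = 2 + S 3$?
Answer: $67$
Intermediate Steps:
$U{\left(S \right)} = 2 + 3 S$
$Z{\left(H,T \right)} = 0$ ($Z{\left(H,T \right)} = - \frac{4}{7} + \frac{\left(-2 + 6\right) \frac{1}{-1 + 2}}{7} = - \frac{4}{7} + \frac{4 \cdot 1^{-1}}{7} = - \frac{4}{7} + \frac{4 \cdot 1}{7} = - \frac{4}{7} + \frac{1}{7} \cdot 4 = - \frac{4}{7} + \frac{4}{7} = 0$)
$67 + Z{\left(-10,b{\left(3 \right)} \right)} U{\left(L \right)} = 67 + 0 \left(2 + 3 \cdot 5\right) = 67 + 0 \left(2 + 15\right) = 67 + 0 \cdot 17 = 67 + 0 = 67$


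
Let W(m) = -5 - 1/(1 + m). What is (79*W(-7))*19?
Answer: -43529/6 ≈ -7254.8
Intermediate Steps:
(79*W(-7))*19 = (79*((-6 - 5*(-7))/(1 - 7)))*19 = (79*((-6 + 35)/(-6)))*19 = (79*(-⅙*29))*19 = (79*(-29/6))*19 = -2291/6*19 = -43529/6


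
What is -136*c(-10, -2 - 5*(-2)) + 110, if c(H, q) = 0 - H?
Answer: -1250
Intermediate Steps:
c(H, q) = -H
-136*c(-10, -2 - 5*(-2)) + 110 = -(-136)*(-10) + 110 = -136*10 + 110 = -1360 + 110 = -1250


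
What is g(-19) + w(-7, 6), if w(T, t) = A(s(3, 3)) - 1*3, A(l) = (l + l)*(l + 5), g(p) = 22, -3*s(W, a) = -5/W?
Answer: 2039/81 ≈ 25.173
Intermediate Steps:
s(W, a) = 5/(3*W) (s(W, a) = -(-5)/(3*W) = 5/(3*W))
A(l) = 2*l*(5 + l) (A(l) = (2*l)*(5 + l) = 2*l*(5 + l))
w(T, t) = 257/81 (w(T, t) = 2*((5/3)/3)*(5 + (5/3)/3) - 1*3 = 2*((5/3)*(⅓))*(5 + (5/3)*(⅓)) - 3 = 2*(5/9)*(5 + 5/9) - 3 = 2*(5/9)*(50/9) - 3 = 500/81 - 3 = 257/81)
g(-19) + w(-7, 6) = 22 + 257/81 = 2039/81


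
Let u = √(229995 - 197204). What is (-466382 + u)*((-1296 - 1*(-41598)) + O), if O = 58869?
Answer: -46251569322 + 1090881*√271 ≈ -4.6234e+10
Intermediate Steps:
u = 11*√271 (u = √32791 = 11*√271 ≈ 181.08)
(-466382 + u)*((-1296 - 1*(-41598)) + O) = (-466382 + 11*√271)*((-1296 - 1*(-41598)) + 58869) = (-466382 + 11*√271)*((-1296 + 41598) + 58869) = (-466382 + 11*√271)*(40302 + 58869) = (-466382 + 11*√271)*99171 = -46251569322 + 1090881*√271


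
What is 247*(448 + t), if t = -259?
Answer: 46683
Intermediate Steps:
247*(448 + t) = 247*(448 - 259) = 247*189 = 46683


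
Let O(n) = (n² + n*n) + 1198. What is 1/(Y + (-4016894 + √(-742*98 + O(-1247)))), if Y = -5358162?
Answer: -2343764/21972917991159 - 5*√30385/43945835982318 ≈ -1.0669e-7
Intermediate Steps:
O(n) = 1198 + 2*n² (O(n) = (n² + n²) + 1198 = 2*n² + 1198 = 1198 + 2*n²)
1/(Y + (-4016894 + √(-742*98 + O(-1247)))) = 1/(-5358162 + (-4016894 + √(-742*98 + (1198 + 2*(-1247)²)))) = 1/(-5358162 + (-4016894 + √(-72716 + (1198 + 2*1555009)))) = 1/(-5358162 + (-4016894 + √(-72716 + (1198 + 3110018)))) = 1/(-5358162 + (-4016894 + √(-72716 + 3111216))) = 1/(-5358162 + (-4016894 + √3038500)) = 1/(-5358162 + (-4016894 + 10*√30385)) = 1/(-9375056 + 10*√30385)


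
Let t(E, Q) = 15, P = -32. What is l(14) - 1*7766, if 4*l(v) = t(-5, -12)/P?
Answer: -994063/128 ≈ -7766.1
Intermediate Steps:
l(v) = -15/128 (l(v) = (15/(-32))/4 = (15*(-1/32))/4 = (¼)*(-15/32) = -15/128)
l(14) - 1*7766 = -15/128 - 1*7766 = -15/128 - 7766 = -994063/128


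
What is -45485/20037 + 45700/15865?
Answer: 38814275/63577401 ≈ 0.61050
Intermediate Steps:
-45485/20037 + 45700/15865 = -45485*1/20037 + 45700*(1/15865) = -45485/20037 + 9140/3173 = 38814275/63577401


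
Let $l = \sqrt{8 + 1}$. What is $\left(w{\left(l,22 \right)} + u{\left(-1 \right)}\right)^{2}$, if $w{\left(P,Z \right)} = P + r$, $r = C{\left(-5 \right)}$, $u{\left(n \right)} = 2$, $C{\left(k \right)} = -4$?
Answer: $1$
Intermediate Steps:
$r = -4$
$l = 3$ ($l = \sqrt{9} = 3$)
$w{\left(P,Z \right)} = -4 + P$ ($w{\left(P,Z \right)} = P - 4 = -4 + P$)
$\left(w{\left(l,22 \right)} + u{\left(-1 \right)}\right)^{2} = \left(\left(-4 + 3\right) + 2\right)^{2} = \left(-1 + 2\right)^{2} = 1^{2} = 1$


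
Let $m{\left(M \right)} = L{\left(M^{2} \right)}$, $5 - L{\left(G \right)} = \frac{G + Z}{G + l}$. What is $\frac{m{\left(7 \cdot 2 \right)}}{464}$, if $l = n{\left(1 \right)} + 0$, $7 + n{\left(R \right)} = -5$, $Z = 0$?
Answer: $\frac{181}{21344} \approx 0.0084801$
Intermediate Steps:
$n{\left(R \right)} = -12$ ($n{\left(R \right)} = -7 - 5 = -12$)
$l = -12$ ($l = -12 + 0 = -12$)
$L{\left(G \right)} = 5 - \frac{G}{-12 + G}$ ($L{\left(G \right)} = 5 - \frac{G + 0}{G - 12} = 5 - \frac{G}{-12 + G}$)
$m{\left(M \right)} = \frac{4 \left(-15 + M^{2}\right)}{-12 + M^{2}}$
$\frac{m{\left(7 \cdot 2 \right)}}{464} = \frac{4 \frac{1}{-12 + \left(7 \cdot 2\right)^{2}} \left(-15 + \left(7 \cdot 2\right)^{2}\right)}{464} = \frac{4 \left(-15 + 14^{2}\right)}{-12 + 14^{2}} \cdot \frac{1}{464} = \frac{4 \left(-15 + 196\right)}{-12 + 196} \cdot \frac{1}{464} = 4 \cdot \frac{1}{184} \cdot 181 \cdot \frac{1}{464} = \frac{181}{46} \cdot \frac{1}{464} = \frac{181}{21344}$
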